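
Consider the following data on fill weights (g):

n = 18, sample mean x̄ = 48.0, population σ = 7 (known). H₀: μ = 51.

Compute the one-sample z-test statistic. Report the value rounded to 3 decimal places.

SE = σ/√n = 7/√18 = 1.6499
z = (x̄−μ₀)/SE = (48.0−51)/1.6499 = -1.8183

test statistic = -1.818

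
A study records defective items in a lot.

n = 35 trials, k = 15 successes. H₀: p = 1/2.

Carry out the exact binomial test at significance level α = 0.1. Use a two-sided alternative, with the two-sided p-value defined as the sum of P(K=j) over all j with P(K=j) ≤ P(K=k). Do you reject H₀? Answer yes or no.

Exact binomial: n=35, k=15, p₀=1/2=0.5000
P(X=j) = C(n,j)·p₀^j·(1−p₀)^(n−j); p = Σ P(X=j) over j with P(X=j) ≤ P(X=15)
p-value (two-sided) = 0.49956
At α=0.1: p ≥ α → fail to reject H₀

reject H₀: no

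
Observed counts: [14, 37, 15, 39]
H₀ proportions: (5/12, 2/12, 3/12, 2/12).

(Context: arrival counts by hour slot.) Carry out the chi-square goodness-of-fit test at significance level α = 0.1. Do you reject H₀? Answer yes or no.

n = 105; E_i = n·p_i = [43.75, 17.50, 26.25, 17.50]
χ² = (14−43.75)²/43.75 + (37−17.50)²/17.50 + (15−26.25)²/26.25 + (39−17.50)²/17.50 = 73.1943
df = 3
p-value (upper-tail) = 0.00000
At α=0.1: p < α → reject H₀

reject H₀: yes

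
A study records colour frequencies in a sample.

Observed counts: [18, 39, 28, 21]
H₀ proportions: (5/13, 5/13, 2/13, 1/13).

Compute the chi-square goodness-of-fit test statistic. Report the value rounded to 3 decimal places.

n = 106; E_i = n·p_i = [40.77, 40.77, 16.31, 8.15]
χ² = (18−40.77)²/40.77 + (39−40.77)²/40.77 + (28−16.31)²/16.31 + (21−8.15)²/8.15 = 41.4151
df = 3

test statistic = 41.415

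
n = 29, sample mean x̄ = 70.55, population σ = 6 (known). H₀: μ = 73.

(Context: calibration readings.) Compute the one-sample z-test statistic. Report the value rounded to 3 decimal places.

test statistic = -2.199

SE = σ/√n = 6/√29 = 1.1142
z = (x̄−μ₀)/SE = (70.55−73)/1.1142 = -2.1989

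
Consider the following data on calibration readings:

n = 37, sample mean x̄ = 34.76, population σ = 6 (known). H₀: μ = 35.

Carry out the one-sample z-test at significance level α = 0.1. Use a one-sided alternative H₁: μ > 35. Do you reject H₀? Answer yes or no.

SE = σ/√n = 6/√37 = 0.9864
z = (x̄−μ₀)/SE = (34.76−35)/0.9864 = -0.2433
p-value (one-sided, H₁ greater) = 0.59612
At α=0.1: p ≥ α → fail to reject H₀

reject H₀: no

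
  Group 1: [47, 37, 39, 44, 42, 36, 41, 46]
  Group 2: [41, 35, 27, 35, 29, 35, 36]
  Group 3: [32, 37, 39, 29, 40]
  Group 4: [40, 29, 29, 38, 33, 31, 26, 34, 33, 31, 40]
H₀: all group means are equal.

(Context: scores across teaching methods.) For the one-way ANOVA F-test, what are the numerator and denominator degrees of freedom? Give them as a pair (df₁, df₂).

k = 4 groups, N = 31 total
df = (k−1, N−k) = (4−1, 31−4) = (3, 27)

degrees of freedom = [3, 27]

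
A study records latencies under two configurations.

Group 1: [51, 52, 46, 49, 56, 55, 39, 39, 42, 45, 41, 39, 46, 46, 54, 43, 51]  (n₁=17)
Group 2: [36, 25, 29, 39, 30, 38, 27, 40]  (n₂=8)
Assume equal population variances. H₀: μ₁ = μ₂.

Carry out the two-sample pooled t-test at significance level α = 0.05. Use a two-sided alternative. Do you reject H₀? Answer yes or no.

reject H₀: yes

x̄₁=46.706, s₁=5.753, n₁=17
x̄₂=33.000, s₂=5.904, n₂=8
s_p² = [16·5.753² + 7·5.904²]/23 = 33.6317
SE = √(s_p²·(1/17+1/8)) = 2.4864
t = (46.706−33.000)/2.4864 = 5.5123
df = 23
p-value (two-sided) = 0.00001
At α=0.05: p < α → reject H₀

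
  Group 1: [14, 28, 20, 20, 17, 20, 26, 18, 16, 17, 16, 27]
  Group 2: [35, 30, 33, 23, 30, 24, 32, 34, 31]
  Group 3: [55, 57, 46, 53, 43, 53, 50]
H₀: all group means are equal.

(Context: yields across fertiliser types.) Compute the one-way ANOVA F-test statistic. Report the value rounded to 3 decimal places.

test statistic = 101.224

Group means [19.92, 30.22, 51.00], grand mean 31.000
SSB = Σnᵢ(x̄ᵢ−x̄)² = 4279.528; SSW = ΣΣ(x−x̄ᵢ)² = 528.472
MSB = 4279.528/2 = 2139.7639; MSW = 528.472/25 = 21.1389
F = MSB/MSW = 101.2240
df = (2, 25)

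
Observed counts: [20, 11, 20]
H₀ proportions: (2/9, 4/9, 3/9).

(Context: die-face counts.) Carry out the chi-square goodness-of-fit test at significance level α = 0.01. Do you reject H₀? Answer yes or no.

reject H₀: yes

n = 51; E_i = n·p_i = [11.33, 22.67, 17.00]
χ² = (20−11.33)²/11.33 + (11−22.67)²/22.67 + (20−17.00)²/17.00 = 13.1618
df = 2
p-value (upper-tail) = 0.00139
At α=0.01: p < α → reject H₀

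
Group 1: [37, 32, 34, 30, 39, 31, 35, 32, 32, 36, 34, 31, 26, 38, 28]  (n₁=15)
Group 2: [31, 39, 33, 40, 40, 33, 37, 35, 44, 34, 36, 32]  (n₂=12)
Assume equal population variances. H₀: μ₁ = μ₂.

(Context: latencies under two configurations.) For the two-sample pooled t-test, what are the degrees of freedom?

degrees of freedom = 25

df = n₁ + n₂ − 2 = 15 + 12 − 2 = 25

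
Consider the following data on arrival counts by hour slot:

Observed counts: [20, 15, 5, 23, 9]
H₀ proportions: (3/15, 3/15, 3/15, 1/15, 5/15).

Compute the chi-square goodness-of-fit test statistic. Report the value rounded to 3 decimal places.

test statistic = 86.722

n = 72; E_i = n·p_i = [14.40, 14.40, 14.40, 4.80, 24.00]
χ² = (20−14.40)²/14.40 + (15−14.40)²/14.40 + (5−14.40)²/14.40 + (23−4.80)²/4.80 + (9−24.00)²/24.00 = 86.7222
df = 4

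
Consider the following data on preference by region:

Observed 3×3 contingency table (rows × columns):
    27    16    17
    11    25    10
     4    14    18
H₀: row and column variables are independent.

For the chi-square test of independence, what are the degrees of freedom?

df = (r−1)(c−1) = (3−1)·(3−1) = 4

degrees of freedom = 4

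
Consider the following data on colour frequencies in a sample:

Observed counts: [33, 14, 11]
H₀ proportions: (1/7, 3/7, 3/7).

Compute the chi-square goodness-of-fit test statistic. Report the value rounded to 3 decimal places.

n = 58; E_i = n·p_i = [8.29, 24.86, 24.86]
χ² = (33−8.29)²/8.29 + (14−24.86)²/24.86 + (11−24.86)²/24.86 = 86.1839
df = 2

test statistic = 86.184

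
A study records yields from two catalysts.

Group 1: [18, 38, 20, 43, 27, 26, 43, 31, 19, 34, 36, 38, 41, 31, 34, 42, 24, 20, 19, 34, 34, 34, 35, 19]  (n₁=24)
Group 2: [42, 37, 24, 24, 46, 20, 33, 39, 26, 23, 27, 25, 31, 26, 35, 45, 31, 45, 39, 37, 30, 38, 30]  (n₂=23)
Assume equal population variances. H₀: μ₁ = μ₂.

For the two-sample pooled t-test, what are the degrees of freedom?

df = n₁ + n₂ − 2 = 24 + 23 − 2 = 45

degrees of freedom = 45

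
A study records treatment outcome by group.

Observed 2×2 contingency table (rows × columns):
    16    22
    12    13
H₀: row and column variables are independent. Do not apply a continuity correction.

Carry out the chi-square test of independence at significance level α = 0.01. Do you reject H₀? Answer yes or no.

Row totals [38, 25], col totals [28, 35], n=63
χ² = (16−16.89)²/16.89 + (22−21.11)²/21.11 + (12−11.11)²/11.11 + (13−13.89)²/13.89 = 0.2122
df = 1
p-value (upper-tail) = 0.64504
At α=0.01: p ≥ α → fail to reject H₀

reject H₀: no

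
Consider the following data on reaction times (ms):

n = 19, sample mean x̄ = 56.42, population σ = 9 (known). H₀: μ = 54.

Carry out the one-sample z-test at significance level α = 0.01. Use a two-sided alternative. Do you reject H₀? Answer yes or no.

reject H₀: no

SE = σ/√n = 9/√19 = 2.0647
z = (x̄−μ₀)/SE = (56.42−54)/2.0647 = 1.1721
p-value (two-sided) = 0.24117
At α=0.01: p ≥ α → fail to reject H₀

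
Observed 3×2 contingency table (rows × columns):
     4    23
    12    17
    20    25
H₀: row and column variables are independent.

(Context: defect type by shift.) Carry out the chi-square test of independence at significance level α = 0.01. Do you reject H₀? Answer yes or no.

reject H₀: no

Row totals [27, 29, 45], col totals [36, 65], n=101
χ² = (4−9.62)²/9.62 + (23−17.38)²/17.38 + (12−10.34)²/10.34 + (17−18.66)²/18.66 + (20−16.04)²/16.04 + (25−28.96)²/28.96 = 7.0418
df = 2
p-value (upper-tail) = 0.02957
At α=0.01: p ≥ α → fail to reject H₀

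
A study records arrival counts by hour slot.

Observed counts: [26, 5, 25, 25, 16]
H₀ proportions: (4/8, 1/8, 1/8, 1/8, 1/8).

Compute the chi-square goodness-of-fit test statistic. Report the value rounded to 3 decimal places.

test statistic = 43.206

n = 97; E_i = n·p_i = [48.50, 12.12, 12.12, 12.12, 12.12]
χ² = (26−48.50)²/48.50 + (5−12.12)²/12.12 + (25−12.12)²/12.12 + (25−12.12)²/12.12 + (16−12.12)²/12.12 = 43.2062
df = 4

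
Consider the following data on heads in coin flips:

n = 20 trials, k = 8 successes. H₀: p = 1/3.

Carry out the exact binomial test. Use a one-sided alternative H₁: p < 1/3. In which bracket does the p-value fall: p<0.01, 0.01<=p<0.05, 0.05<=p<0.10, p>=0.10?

p-value bracket: p>=0.10

Exact binomial: n=20, k=8, p₀=1/3=0.3333
P(X≤8) from Σ C(n,i)·p₀^i·(1−p₀)^(n−i)
p-value (one-sided, H₁ less) = 0.80945
→ bracket: p>=0.10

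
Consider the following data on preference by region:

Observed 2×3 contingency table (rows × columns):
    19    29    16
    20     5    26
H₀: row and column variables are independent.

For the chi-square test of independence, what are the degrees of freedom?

degrees of freedom = 2

df = (r−1)(c−1) = (2−1)·(3−1) = 2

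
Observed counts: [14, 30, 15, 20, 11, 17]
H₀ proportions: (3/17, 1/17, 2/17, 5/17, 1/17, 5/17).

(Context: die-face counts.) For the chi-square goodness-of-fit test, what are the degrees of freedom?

df = k − 1 = 6 − 1 = 5

degrees of freedom = 5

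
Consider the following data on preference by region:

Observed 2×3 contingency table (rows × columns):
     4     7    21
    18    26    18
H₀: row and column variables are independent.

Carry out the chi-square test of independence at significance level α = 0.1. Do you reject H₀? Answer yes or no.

Row totals [32, 62], col totals [22, 33, 39], n=94
χ² = (4−7.49)²/7.49 + (7−11.23)²/11.23 + (21−13.28)²/13.28 + (18−14.51)²/14.51 + (26−21.77)²/21.77 + (18−25.72)²/25.72 = 11.6961
df = 2
p-value (upper-tail) = 0.00289
At α=0.1: p < α → reject H₀

reject H₀: yes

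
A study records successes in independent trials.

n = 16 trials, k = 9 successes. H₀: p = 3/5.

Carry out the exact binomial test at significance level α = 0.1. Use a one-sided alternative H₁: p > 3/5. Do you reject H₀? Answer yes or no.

reject H₀: no

Exact binomial: n=16, k=9, p₀=3/5=0.6000
P(X≥9) from Σ C(n,i)·p₀^i·(1−p₀)^(n−i)
p-value (one-sided, H₁ greater) = 0.71606
At α=0.1: p ≥ α → fail to reject H₀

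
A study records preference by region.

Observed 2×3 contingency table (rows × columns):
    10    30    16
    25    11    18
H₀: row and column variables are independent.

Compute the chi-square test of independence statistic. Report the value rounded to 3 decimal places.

test statistic = 15.320

Row totals [56, 54], col totals [35, 41, 34], n=110
χ² = (10−17.82)²/17.82 + (30−20.87)²/20.87 + (16−17.31)²/17.31 + (25−17.18)²/17.18 + (11−20.13)²/20.13 + (18−16.69)²/16.69 = 15.3198
df = 2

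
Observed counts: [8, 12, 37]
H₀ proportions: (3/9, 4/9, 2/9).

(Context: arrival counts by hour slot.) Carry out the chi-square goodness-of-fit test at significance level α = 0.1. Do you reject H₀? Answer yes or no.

n = 57; E_i = n·p_i = [19.00, 25.33, 12.67]
χ² = (8−19.00)²/19.00 + (12−25.33)²/25.33 + (37−12.67)²/12.67 = 60.1316
df = 2
p-value (upper-tail) = 0.00000
At α=0.1: p < α → reject H₀

reject H₀: yes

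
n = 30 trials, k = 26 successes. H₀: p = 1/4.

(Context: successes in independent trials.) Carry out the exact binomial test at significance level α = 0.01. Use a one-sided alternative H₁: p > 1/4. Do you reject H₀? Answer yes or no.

Exact binomial: n=30, k=26, p₀=1/4=0.2500
P(X≥26) from Σ C(n,i)·p₀^i·(1−p₀)^(n−i)
p-value (one-sided, H₁ greater) = 0.00000
At α=0.01: p < α → reject H₀

reject H₀: yes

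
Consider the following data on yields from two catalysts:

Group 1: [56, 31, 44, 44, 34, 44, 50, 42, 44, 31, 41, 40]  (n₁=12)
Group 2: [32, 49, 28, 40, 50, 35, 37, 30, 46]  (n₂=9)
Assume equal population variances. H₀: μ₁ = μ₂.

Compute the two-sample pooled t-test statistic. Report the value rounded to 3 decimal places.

test statistic = 0.941

x̄₁=41.750, s₁=7.300, n₁=12
x̄₂=38.556, s₂=8.218, n₂=9
s_p² = [11·7.300² + 8·8.218²]/19 = 59.2880
SE = √(s_p²·(1/12+1/9)) = 3.3953
t = (41.750−38.556)/3.3953 = 0.9408
df = 19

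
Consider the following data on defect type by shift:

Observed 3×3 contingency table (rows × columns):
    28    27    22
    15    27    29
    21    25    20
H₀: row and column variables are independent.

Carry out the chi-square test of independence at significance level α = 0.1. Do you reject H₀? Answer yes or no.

reject H₀: no

Row totals [77, 71, 66], col totals [64, 79, 71], n=214
χ² = (28−23.03)²/23.03 + (27−28.43)²/28.43 + (22−25.55)²/25.55 + (15−21.23)²/21.23 + (27−26.21)²/26.21 + (29−23.56)²/23.56 + (21−19.74)²/19.74 + (25−24.36)²/24.36 + (20−21.90)²/21.90 = 5.0109
df = 4
p-value (upper-tail) = 0.28618
At α=0.1: p ≥ α → fail to reject H₀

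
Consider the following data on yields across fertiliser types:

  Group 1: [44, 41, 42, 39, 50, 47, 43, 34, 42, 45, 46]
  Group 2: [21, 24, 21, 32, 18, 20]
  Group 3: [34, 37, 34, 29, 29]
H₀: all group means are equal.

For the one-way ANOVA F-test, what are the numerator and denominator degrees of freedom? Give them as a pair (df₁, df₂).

degrees of freedom = [2, 19]

k = 3 groups, N = 22 total
df = (k−1, N−k) = (3−1, 22−3) = (2, 19)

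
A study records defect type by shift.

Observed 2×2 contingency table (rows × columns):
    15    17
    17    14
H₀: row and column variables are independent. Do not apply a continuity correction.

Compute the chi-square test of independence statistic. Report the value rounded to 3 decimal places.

test statistic = 0.400

Row totals [32, 31], col totals [32, 31], n=63
χ² = (15−16.25)²/16.25 + (17−15.75)²/15.75 + (17−15.75)²/15.75 + (14−15.25)²/15.25 = 0.3996
df = 1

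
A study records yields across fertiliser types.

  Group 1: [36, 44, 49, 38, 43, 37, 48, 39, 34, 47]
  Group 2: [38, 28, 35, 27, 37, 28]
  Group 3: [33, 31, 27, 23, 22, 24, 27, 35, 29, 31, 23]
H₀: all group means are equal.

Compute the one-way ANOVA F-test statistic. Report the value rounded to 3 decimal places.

Group means [41.50, 32.17, 27.73], grand mean 33.815
SSB = Σnᵢ(x̄ᵢ−x̄)² = 1014.559; SSW = ΣΣ(x−x̄ᵢ)² = 585.515
MSB = 1014.559/2 = 507.2795; MSW = 585.515/24 = 24.3965
F = MSB/MSW = 20.7932
df = (2, 24)

test statistic = 20.793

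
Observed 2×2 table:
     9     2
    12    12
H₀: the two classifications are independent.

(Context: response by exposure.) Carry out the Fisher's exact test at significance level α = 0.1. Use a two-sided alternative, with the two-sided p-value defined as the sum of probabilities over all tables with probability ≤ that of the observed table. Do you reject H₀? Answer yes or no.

reject H₀: no

Margins: r₁=11, r₂=24, c₁=21, c₂=14, n=35
p_obs = C(11,9)·C(24,12)/C(35,21); sum pmf over tables with pmf ≤ p_obs
p-value (two-sided) = 0.13665
At α=0.1: p ≥ α → fail to reject H₀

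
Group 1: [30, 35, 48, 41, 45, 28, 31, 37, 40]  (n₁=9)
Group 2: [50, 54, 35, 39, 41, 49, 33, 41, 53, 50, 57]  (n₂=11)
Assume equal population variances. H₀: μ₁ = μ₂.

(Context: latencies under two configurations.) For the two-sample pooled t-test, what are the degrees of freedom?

degrees of freedom = 18

df = n₁ + n₂ − 2 = 9 + 11 − 2 = 18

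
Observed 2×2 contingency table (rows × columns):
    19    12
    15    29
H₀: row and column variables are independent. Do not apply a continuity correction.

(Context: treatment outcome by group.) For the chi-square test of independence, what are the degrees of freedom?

df = (r−1)(c−1) = (2−1)·(2−1) = 1

degrees of freedom = 1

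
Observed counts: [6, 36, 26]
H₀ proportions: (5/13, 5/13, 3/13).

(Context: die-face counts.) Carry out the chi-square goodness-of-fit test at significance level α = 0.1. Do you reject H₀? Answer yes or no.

n = 68; E_i = n·p_i = [26.15, 26.15, 15.69]
χ² = (6−26.15)²/26.15 + (36−26.15)²/26.15 + (26−15.69)²/15.69 = 26.0078
df = 2
p-value (upper-tail) = 0.00000
At α=0.1: p < α → reject H₀

reject H₀: yes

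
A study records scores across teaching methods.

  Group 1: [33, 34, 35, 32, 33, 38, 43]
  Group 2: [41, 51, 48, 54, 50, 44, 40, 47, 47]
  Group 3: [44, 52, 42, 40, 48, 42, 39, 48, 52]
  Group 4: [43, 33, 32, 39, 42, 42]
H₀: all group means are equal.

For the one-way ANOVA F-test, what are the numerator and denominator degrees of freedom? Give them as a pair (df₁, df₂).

k = 4 groups, N = 31 total
df = (k−1, N−k) = (4−1, 31−4) = (3, 27)

degrees of freedom = [3, 27]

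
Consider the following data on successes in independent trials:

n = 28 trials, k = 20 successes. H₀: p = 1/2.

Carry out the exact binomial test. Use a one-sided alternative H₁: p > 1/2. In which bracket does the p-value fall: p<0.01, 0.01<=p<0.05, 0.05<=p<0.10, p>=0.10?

p-value bracket: 0.01<=p<0.05

Exact binomial: n=28, k=20, p₀=1/2=0.5000
P(X≥20) from Σ C(n,i)·p₀^i·(1−p₀)^(n−i)
p-value (one-sided, H₁ greater) = 0.01785
→ bracket: 0.01<=p<0.05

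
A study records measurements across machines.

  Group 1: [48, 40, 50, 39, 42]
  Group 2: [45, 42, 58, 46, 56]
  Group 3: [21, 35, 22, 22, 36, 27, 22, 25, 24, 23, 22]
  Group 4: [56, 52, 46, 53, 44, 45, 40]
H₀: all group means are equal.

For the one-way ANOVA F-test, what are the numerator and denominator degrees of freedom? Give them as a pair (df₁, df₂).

degrees of freedom = [3, 24]

k = 4 groups, N = 28 total
df = (k−1, N−k) = (4−1, 28−4) = (3, 24)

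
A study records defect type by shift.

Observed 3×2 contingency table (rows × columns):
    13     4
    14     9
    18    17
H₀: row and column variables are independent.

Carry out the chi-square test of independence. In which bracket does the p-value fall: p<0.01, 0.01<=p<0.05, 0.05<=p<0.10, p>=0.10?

Row totals [17, 23, 35], col totals [45, 30], n=75
χ² = (13−10.20)²/10.20 + (4−6.80)²/6.80 + (14−13.80)²/13.80 + (9−9.20)²/9.20 + (18−21.00)²/21.00 + (17−14.00)²/14.00 = 3.0002
df = 2
p-value (upper-tail) = 0.22310
→ bracket: p>=0.10

p-value bracket: p>=0.10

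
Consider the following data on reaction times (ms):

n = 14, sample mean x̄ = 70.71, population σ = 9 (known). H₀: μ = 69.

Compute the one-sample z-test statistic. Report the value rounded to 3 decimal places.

test statistic = 0.711

SE = σ/√n = 9/√14 = 2.4054
z = (x̄−μ₀)/SE = (70.71−69)/2.4054 = 0.7109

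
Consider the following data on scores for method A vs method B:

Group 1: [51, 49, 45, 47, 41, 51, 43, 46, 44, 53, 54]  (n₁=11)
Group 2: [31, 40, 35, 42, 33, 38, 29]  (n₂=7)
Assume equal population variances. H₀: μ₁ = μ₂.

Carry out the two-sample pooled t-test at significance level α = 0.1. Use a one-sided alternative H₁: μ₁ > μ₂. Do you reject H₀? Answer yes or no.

x̄₁=47.636, s₁=4.273, n₁=11
x̄₂=35.429, s₂=4.791, n₂=7
s_p² = [10·4.273² + 6·4.791²]/16 = 20.0162
SE = √(s_p²·(1/11+1/7)) = 2.1631
t = (47.636−35.429)/2.1631 = 5.6436
df = 16
p-value (one-sided, H₁ greater) = 0.00002
At α=0.1: p < α → reject H₀

reject H₀: yes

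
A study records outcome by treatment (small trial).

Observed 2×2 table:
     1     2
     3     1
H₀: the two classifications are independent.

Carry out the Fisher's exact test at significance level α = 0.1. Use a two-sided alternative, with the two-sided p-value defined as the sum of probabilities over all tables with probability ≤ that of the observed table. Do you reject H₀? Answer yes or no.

Margins: r₁=3, r₂=4, c₁=4, c₂=3, n=7
p_obs = C(3,1)·C(4,3)/C(7,4); sum pmf over tables with pmf ≤ p_obs
p-value (two-sided) = 0.48571
At α=0.1: p ≥ α → fail to reject H₀

reject H₀: no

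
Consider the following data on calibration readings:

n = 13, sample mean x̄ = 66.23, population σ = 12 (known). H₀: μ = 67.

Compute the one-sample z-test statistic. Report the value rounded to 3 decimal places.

test statistic = -0.231

SE = σ/√n = 12/√13 = 3.3282
z = (x̄−μ₀)/SE = (66.23−67)/3.3282 = -0.2314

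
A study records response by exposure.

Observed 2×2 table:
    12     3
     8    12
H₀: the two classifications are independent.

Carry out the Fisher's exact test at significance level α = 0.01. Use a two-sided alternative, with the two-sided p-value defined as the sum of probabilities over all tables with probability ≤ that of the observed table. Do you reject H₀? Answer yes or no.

reject H₀: no

Margins: r₁=15, r₂=20, c₁=20, c₂=15, n=35
p_obs = C(15,12)·C(20,8)/C(35,20); sum pmf over tables with pmf ≤ p_obs
p-value (two-sided) = 0.03687
At α=0.01: p ≥ α → fail to reject H₀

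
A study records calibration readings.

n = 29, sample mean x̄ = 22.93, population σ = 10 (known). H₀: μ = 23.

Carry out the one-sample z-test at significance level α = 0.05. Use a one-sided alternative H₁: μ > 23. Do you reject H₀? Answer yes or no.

SE = σ/√n = 10/√29 = 1.8570
z = (x̄−μ₀)/SE = (22.93−23)/1.8570 = -0.0377
p-value (one-sided, H₁ greater) = 0.51504
At α=0.05: p ≥ α → fail to reject H₀

reject H₀: no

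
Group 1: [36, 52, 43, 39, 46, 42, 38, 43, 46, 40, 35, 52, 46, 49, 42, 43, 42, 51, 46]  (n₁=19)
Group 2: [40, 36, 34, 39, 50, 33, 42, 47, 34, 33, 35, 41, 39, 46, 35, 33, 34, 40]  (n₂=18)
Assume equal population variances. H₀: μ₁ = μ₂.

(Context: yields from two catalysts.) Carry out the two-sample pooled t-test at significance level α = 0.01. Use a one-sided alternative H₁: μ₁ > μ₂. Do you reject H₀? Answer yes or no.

x̄₁=43.737, s₁=5.020, n₁=19
x̄₂=38.389, s₂=5.237, n₂=18
s_p² = [18·5.020² + 17·5.237²]/35 = 26.2846
SE = √(s_p²·(1/19+1/18)) = 1.6863
t = (43.737−38.389)/1.6863 = 3.1714
df = 35
p-value (one-sided, H₁ greater) = 0.00158
At α=0.01: p < α → reject H₀

reject H₀: yes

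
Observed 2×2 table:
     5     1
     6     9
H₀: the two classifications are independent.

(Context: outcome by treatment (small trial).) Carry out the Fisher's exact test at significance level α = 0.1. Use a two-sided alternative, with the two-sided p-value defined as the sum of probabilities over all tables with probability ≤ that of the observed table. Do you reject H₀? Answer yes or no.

reject H₀: no

Margins: r₁=6, r₂=15, c₁=11, c₂=10, n=21
p_obs = C(6,5)·C(15,6)/C(21,11); sum pmf over tables with pmf ≤ p_obs
p-value (two-sided) = 0.14861
At α=0.1: p ≥ α → fail to reject H₀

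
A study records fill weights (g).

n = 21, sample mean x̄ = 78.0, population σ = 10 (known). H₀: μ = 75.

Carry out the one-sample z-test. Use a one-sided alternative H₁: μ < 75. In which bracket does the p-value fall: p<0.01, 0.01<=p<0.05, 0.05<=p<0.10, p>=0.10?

SE = σ/√n = 10/√21 = 2.1822
z = (x̄−μ₀)/SE = (78.0−75)/2.1822 = 1.3748
p-value (one-sided, H₁ less) = 0.91540
→ bracket: p>=0.10

p-value bracket: p>=0.10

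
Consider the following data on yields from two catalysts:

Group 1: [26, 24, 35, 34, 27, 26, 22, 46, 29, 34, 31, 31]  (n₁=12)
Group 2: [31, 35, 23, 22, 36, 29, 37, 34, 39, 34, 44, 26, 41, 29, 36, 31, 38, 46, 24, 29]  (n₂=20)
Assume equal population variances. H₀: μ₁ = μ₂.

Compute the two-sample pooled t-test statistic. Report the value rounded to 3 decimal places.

x̄₁=30.417, s₁=6.431, n₁=12
x̄₂=33.200, s₂=6.732, n₂=20
s_p² = [11·6.431² + 19·6.732²]/30 = 43.8706
SE = √(s_p²·(1/12+1/20)) = 2.4186
t = (30.417−33.200)/2.4186 = -1.1508
df = 30

test statistic = -1.151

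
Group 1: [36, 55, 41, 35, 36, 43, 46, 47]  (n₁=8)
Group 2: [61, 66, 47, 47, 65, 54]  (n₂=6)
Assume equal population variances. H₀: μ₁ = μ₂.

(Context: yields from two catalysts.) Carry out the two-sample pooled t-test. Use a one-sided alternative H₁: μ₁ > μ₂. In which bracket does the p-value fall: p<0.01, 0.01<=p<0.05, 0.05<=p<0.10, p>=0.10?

p-value bracket: p>=0.10

x̄₁=42.375, s₁=6.886, n₁=8
x̄₂=56.667, s₂=8.595, n₂=6
s_p² = [7·6.886² + 5·8.595²]/12 = 58.4340
SE = √(s_p²·(1/8+1/6)) = 4.1283
t = (42.375−56.667)/4.1283 = -3.4618
df = 12
p-value (one-sided, H₁ greater) = 0.99765
→ bracket: p>=0.10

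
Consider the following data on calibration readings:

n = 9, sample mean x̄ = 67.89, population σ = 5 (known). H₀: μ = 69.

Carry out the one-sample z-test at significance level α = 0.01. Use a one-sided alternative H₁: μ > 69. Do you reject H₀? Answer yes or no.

reject H₀: no

SE = σ/√n = 5/√9 = 1.6667
z = (x̄−μ₀)/SE = (67.89−69)/1.6667 = -0.6660
p-value (one-sided, H₁ greater) = 0.74729
At α=0.01: p ≥ α → fail to reject H₀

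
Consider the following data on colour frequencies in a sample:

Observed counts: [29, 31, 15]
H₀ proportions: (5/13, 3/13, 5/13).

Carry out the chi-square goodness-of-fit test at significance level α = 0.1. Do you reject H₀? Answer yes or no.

reject H₀: yes

n = 75; E_i = n·p_i = [28.85, 17.31, 28.85]
χ² = (29−28.85)²/28.85 + (31−17.31)²/17.31 + (15−28.85)²/28.85 = 17.4791
df = 2
p-value (upper-tail) = 0.00016
At α=0.1: p < α → reject H₀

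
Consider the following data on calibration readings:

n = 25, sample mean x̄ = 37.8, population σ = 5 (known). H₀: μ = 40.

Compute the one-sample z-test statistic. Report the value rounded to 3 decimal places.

test statistic = -2.200

SE = σ/√n = 5/√25 = 1.0000
z = (x̄−μ₀)/SE = (37.8−40)/1.0000 = -2.2000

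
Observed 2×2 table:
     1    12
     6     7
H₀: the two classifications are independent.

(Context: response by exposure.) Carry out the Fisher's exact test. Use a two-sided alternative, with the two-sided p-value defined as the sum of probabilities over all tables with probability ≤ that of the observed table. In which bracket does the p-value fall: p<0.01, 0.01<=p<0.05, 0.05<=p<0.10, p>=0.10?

p-value bracket: 0.05<=p<0.10

Margins: r₁=13, r₂=13, c₁=7, c₂=19, n=26
p_obs = C(13,1)·C(13,6)/C(26,7); sum pmf over tables with pmf ≤ p_obs
p-value (two-sided) = 0.07304
→ bracket: 0.05<=p<0.10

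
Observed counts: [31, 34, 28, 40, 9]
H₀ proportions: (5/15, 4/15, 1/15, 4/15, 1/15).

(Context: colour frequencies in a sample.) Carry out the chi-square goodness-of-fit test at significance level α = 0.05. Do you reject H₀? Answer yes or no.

n = 142; E_i = n·p_i = [47.33, 37.87, 9.47, 37.87, 9.47]
χ² = (31−47.33)²/47.33 + (34−37.87)²/37.87 + (28−9.47)²/9.47 + (40−37.87)²/37.87 + (9−9.47)²/9.47 = 42.4577
df = 4
p-value (upper-tail) = 0.00000
At α=0.05: p < α → reject H₀

reject H₀: yes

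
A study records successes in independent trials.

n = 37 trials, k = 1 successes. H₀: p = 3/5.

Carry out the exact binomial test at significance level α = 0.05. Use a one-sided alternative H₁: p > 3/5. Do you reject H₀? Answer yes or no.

reject H₀: no

Exact binomial: n=37, k=1, p₀=3/5=0.6000
P(X≥1) from Σ C(n,i)·p₀^i·(1−p₀)^(n−i)
p-value (one-sided, H₁ greater) = 1.00000
At α=0.05: p ≥ α → fail to reject H₀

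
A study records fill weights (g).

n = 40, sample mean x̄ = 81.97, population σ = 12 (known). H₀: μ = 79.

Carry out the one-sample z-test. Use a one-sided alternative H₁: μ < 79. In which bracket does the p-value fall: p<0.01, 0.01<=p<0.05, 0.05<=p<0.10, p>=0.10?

SE = σ/√n = 12/√40 = 1.8974
z = (x̄−μ₀)/SE = (81.97−79)/1.8974 = 1.5653
p-value (one-sided, H₁ less) = 0.94125
→ bracket: p>=0.10

p-value bracket: p>=0.10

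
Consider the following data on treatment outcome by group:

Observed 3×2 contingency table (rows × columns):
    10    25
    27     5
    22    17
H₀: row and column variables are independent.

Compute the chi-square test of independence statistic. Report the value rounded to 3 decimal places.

test statistic = 21.107

Row totals [35, 32, 39], col totals [59, 47], n=106
χ² = (10−19.48)²/19.48 + (25−15.52)²/15.52 + (27−17.81)²/17.81 + (5−14.19)²/14.19 + (22−21.71)²/21.71 + (17−17.29)²/17.29 = 21.1066
df = 2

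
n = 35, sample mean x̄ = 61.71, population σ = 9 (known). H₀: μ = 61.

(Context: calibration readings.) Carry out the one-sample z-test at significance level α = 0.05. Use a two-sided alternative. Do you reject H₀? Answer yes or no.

SE = σ/√n = 9/√35 = 1.5213
z = (x̄−μ₀)/SE = (61.71−61)/1.5213 = 0.4667
p-value (two-sided) = 0.64071
At α=0.05: p ≥ α → fail to reject H₀

reject H₀: no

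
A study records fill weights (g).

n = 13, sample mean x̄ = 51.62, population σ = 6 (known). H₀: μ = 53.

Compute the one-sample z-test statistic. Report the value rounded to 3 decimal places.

SE = σ/√n = 6/√13 = 1.6641
z = (x̄−μ₀)/SE = (51.62−53)/1.6641 = -0.8293

test statistic = -0.829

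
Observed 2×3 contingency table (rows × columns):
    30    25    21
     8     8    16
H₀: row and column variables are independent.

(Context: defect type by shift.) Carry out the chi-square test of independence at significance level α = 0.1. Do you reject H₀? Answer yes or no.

Row totals [76, 32], col totals [38, 33, 37], n=108
χ² = (30−26.74)²/26.74 + (25−23.22)²/23.22 + (21−26.04)²/26.04 + (8−11.26)²/11.26 + (8−9.78)²/9.78 + (16−10.96)²/10.96 = 5.0888
df = 2
p-value (upper-tail) = 0.07852
At α=0.1: p < α → reject H₀

reject H₀: yes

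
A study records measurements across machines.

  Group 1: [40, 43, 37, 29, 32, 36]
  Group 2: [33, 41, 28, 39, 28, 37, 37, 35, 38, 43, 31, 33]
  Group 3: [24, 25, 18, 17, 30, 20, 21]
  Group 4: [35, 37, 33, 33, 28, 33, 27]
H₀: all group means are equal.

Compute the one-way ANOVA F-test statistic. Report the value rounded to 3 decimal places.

test statistic = 14.531

Group means [36.17, 35.25, 22.14, 32.29], grand mean 31.906
SSB = Σnᵢ(x̄ᵢ−x̄)² = 911.350; SSW = ΣΣ(x−x̄ᵢ)² = 585.369
MSB = 911.350/3 = 303.7832; MSW = 585.369/28 = 20.9060
F = MSB/MSW = 14.5309
df = (3, 28)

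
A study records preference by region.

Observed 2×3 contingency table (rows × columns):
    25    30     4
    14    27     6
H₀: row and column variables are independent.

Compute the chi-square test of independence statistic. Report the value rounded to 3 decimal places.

test statistic = 2.332

Row totals [59, 47], col totals [39, 57, 10], n=106
χ² = (25−21.71)²/21.71 + (30−31.73)²/31.73 + (4−5.57)²/5.57 + (14−17.29)²/17.29 + (27−25.27)²/25.27 + (6−4.43)²/4.43 = 2.3319
df = 2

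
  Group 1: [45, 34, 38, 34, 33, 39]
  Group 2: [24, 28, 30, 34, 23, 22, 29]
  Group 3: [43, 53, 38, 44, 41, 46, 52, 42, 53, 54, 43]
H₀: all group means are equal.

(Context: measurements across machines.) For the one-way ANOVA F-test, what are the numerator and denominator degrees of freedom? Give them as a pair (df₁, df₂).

k = 3 groups, N = 24 total
df = (k−1, N−k) = (3−1, 24−3) = (2, 21)

degrees of freedom = [2, 21]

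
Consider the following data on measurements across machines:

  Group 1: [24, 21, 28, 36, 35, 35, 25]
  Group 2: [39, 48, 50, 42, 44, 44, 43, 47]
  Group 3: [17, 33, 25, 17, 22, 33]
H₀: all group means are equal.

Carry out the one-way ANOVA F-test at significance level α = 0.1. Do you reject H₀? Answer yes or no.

Group means [29.14, 44.62, 24.50], grand mean 33.714
SSB = Σnᵢ(x̄ᵢ−x̄)² = 1608.054; SSW = ΣΣ(x−x̄ᵢ)² = 578.232
MSB = 1608.054/2 = 804.0268; MSW = 578.232/18 = 32.1240
F = MSB/MSW = 25.0288
df = (2, 18)
p-value (upper-tail) = 0.00001
At α=0.1: p < α → reject H₀

reject H₀: yes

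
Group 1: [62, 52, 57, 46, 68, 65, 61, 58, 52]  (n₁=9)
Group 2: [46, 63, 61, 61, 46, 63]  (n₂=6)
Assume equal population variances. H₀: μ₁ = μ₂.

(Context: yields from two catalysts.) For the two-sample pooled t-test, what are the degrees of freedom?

df = n₁ + n₂ − 2 = 9 + 6 − 2 = 13

degrees of freedom = 13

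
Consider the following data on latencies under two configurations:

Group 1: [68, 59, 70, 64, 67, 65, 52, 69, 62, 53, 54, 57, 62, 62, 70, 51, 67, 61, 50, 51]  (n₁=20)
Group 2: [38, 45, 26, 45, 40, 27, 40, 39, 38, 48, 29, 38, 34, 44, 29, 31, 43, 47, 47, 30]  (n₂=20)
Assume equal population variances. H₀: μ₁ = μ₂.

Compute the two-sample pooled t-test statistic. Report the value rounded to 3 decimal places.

x̄₁=60.700, s₁=6.914, n₁=20
x̄₂=37.900, s₂=7.203, n₂=20
s_p² = [19·6.914² + 19·7.203²]/38 = 49.8421
SE = √(s_p²·(1/20+1/20)) = 2.2325
t = (60.700−37.900)/2.2325 = 10.2126
df = 38

test statistic = 10.213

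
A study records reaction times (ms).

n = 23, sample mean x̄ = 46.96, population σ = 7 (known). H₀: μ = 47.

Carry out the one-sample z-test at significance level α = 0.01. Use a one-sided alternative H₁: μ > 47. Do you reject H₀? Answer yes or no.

reject H₀: no

SE = σ/√n = 7/√23 = 1.4596
z = (x̄−μ₀)/SE = (46.96−47)/1.4596 = -0.0274
p-value (one-sided, H₁ greater) = 0.51093
At α=0.01: p ≥ α → fail to reject H₀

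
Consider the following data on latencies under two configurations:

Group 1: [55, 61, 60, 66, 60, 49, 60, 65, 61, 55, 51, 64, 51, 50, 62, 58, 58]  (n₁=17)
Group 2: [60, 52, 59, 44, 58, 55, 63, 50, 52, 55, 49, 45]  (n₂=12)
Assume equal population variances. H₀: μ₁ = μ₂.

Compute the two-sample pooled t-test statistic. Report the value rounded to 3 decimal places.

test statistic = 2.136

x̄₁=58.000, s₁=5.339, n₁=17
x̄₂=53.500, s₂=5.931, n₂=12
s_p² = [16·5.339² + 11·5.931²]/27 = 31.2222
SE = √(s_p²·(1/17+1/12)) = 2.1068
t = (58.000−53.500)/2.1068 = 2.1360
df = 27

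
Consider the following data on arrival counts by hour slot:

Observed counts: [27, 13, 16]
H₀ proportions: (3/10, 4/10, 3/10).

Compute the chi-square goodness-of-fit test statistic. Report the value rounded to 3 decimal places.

test statistic = 10.176

n = 56; E_i = n·p_i = [16.80, 22.40, 16.80]
χ² = (27−16.80)²/16.80 + (13−22.40)²/22.40 + (16−16.80)²/16.80 = 10.1756
df = 2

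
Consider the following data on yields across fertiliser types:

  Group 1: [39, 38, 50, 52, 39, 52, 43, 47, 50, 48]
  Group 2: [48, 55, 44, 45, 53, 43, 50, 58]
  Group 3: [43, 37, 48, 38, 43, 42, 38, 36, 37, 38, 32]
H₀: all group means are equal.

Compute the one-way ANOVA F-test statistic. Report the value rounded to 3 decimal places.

Group means [45.80, 49.50, 39.27], grand mean 44.345
SSB = Σnᵢ(x̄ᵢ−x̄)² = 516.770; SSW = ΣΣ(x−x̄ᵢ)² = 679.782
MSB = 516.770/2 = 258.3850; MSW = 679.782/26 = 26.1455
F = MSB/MSW = 9.8826
df = (2, 26)

test statistic = 9.883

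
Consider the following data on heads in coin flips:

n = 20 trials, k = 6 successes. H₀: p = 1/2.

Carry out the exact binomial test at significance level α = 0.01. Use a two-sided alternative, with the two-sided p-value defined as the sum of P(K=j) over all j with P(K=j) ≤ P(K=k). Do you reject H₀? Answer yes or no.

reject H₀: no

Exact binomial: n=20, k=6, p₀=1/2=0.5000
P(X=j) = C(n,j)·p₀^j·(1−p₀)^(n−j); p = Σ P(X=j) over j with P(X=j) ≤ P(X=6)
p-value (two-sided) = 0.11532
At α=0.01: p ≥ α → fail to reject H₀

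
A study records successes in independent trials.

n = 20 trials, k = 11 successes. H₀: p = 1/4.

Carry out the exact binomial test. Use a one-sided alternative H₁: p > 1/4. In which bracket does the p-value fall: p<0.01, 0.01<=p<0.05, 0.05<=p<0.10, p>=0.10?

Exact binomial: n=20, k=11, p₀=1/4=0.2500
P(X≥11) from Σ C(n,i)·p₀^i·(1−p₀)^(n−i)
p-value (one-sided, H₁ greater) = 0.00394
→ bracket: p<0.01

p-value bracket: p<0.01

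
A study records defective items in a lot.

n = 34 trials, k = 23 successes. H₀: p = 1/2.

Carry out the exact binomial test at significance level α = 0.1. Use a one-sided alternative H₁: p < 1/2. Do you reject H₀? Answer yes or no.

reject H₀: no

Exact binomial: n=34, k=23, p₀=1/2=0.5000
P(X≤23) from Σ C(n,i)·p₀^i·(1−p₀)^(n−i)
p-value (one-sided, H₁ less) = 0.98785
At α=0.1: p ≥ α → fail to reject H₀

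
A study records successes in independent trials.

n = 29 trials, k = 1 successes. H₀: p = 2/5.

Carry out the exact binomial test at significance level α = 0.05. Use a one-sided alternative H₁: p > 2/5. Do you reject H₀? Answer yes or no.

reject H₀: no

Exact binomial: n=29, k=1, p₀=2/5=0.4000
P(X≥1) from Σ C(n,i)·p₀^i·(1−p₀)^(n−i)
p-value (one-sided, H₁ greater) = 1.00000
At α=0.05: p ≥ α → fail to reject H₀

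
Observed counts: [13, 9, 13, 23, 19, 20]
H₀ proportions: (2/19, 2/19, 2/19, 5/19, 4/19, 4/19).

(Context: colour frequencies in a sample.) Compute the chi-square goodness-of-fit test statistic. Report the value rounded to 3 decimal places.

test statistic = 2.025

n = 97; E_i = n·p_i = [10.21, 10.21, 10.21, 25.53, 20.42, 20.42]
χ² = (13−10.21)²/10.21 + (9−10.21)²/10.21 + (13−10.21)²/10.21 + (23−25.53)²/25.53 + (19−20.42)²/20.42 + (20−20.42)²/20.42 = 2.0253
df = 5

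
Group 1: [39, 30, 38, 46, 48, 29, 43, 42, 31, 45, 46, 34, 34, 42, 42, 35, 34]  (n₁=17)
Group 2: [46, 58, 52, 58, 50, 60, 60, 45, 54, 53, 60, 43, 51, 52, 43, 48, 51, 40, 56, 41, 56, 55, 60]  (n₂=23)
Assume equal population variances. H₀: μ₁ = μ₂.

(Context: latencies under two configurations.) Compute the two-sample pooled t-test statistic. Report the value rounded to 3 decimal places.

test statistic = -6.527

x̄₁=38.706, s₁=6.091, n₁=17
x̄₂=51.826, s₂=6.422, n₂=23
s_p² = [16·6.091² + 22·6.422²]/38 = 39.4956
SE = √(s_p²·(1/17+1/23)) = 2.0101
t = (38.706−51.826)/2.0101 = -6.5272
df = 38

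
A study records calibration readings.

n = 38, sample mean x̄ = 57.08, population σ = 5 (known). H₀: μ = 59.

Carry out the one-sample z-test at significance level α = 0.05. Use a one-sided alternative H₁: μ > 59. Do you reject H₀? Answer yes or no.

reject H₀: no

SE = σ/√n = 5/√38 = 0.8111
z = (x̄−μ₀)/SE = (57.08−59)/0.8111 = -2.3671
p-value (one-sided, H₁ greater) = 0.99104
At α=0.05: p ≥ α → fail to reject H₀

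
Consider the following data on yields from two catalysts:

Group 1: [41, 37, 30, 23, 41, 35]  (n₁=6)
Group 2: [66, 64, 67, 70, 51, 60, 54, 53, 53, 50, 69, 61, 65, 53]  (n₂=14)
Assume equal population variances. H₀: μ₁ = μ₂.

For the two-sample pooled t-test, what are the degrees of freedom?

df = n₁ + n₂ − 2 = 6 + 14 − 2 = 18

degrees of freedom = 18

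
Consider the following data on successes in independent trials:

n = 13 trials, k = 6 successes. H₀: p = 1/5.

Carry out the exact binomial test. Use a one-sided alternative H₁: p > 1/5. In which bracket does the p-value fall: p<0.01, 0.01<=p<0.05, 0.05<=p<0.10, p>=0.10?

Exact binomial: n=13, k=6, p₀=1/5=0.2000
P(X≥6) from Σ C(n,i)·p₀^i·(1−p₀)^(n−i)
p-value (one-sided, H₁ greater) = 0.03004
→ bracket: 0.01<=p<0.05

p-value bracket: 0.01<=p<0.05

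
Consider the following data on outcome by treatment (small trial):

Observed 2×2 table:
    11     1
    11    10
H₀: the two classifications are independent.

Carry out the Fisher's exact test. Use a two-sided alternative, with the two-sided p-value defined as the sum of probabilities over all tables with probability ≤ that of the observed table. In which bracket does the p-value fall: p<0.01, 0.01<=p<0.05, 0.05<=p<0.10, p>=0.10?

Margins: r₁=12, r₂=21, c₁=22, c₂=11, n=33
p_obs = C(12,11)·C(21,11)/C(33,22); sum pmf over tables with pmf ≤ p_obs
p-value (two-sided) = 0.02734
→ bracket: 0.01<=p<0.05

p-value bracket: 0.01<=p<0.05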